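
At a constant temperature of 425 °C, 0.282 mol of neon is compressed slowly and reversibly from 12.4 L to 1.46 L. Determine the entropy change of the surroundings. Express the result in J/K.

ΔS_surr = 5.02 J/K

For an isothermal ideal gas ΔS_gas = nR ln(V₂/V₁) = 0.282 × 8.314 × ln(1.46/12.4) = -5.02 J/K.
The process is reversible, so ΔS_surr = −ΔS_gas = 5.02 J/K and ΔS_universe = 0.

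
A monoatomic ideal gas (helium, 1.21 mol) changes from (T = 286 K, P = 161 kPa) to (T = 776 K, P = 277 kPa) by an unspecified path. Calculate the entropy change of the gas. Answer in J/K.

ΔS = 19.6 J/K

ΔS = nC_p ln(T₂/T₁) − nR ln(P₂/P₁), with C_p = 5R/2 = 20.79 J mol⁻¹ K⁻¹ for a monoatomic ideal gas.
ΔS = 1.21 × [20.79 × ln(776/286) − 8.314 × ln(277/161)] = 19.6 J/K.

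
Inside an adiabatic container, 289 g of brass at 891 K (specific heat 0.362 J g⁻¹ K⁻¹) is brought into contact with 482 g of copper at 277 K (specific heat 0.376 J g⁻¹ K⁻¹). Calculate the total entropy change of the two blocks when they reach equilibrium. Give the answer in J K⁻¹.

Energy balance: T_f = (m₁c₁T₁ + m₂c₂T₂)/(m₁c₁ + m₂c₂) = 501.72 K.
ΔS₁ = m₁c₁ ln(T_f/T₁) = 104.618 × ln(501.72/891) = -60.08 J/K.
ΔS₂ = m₂c₂ ln(T_f/T₂) = 181.232 × ln(501.72/277) = 107.7 J/K.
ΔS_total = -60.08 + 107.7 = 47.6 J/K.

ΔS_total = 47.6 J/K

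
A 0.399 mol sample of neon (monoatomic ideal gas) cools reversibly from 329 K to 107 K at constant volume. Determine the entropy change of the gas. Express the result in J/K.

At constant volume, ΔS = nC_V ln(T₂/T₁) with C_V = 3R/2 = 12.47 J mol⁻¹ K⁻¹.
ΔS = 0.399 × 12.47 × ln(107/329) = -5.59 J/K.

ΔS = -5.59 J/K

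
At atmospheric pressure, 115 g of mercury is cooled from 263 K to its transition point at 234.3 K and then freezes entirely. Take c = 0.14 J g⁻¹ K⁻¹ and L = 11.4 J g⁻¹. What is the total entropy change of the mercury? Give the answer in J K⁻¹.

Cooling step: ΔS₁ = m c ln(T_tr/T_i) = 115 × 0.14 × ln(234.3/263) = -1.86 J/K.
Phase change: ΔS₂ = −mL/T_tr = −115 × 11.4 / 234.3 = -5.595 J/K.
ΔS_total = (-1.86) + (-5.595) = -7.46 J/K.

ΔS = -7.46 J/K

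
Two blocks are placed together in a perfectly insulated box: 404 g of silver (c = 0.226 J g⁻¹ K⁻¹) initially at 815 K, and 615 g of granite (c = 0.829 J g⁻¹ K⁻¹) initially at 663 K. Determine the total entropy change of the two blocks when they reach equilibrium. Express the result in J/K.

Energy balance: T_f = (m₁c₁T₁ + m₂c₂T₂)/(m₁c₁ + m₂c₂) = 686.09 K.
ΔS₁ = m₁c₁ ln(T_f/T₁) = 91.304 × ln(686.09/815) = -15.72 J/K.
ΔS₂ = m₂c₂ ln(T_f/T₂) = 509.835 × ln(686.09/663) = 17.45 J/K.
ΔS_total = -15.72 + 17.45 = 1.73 J/K.

ΔS_total = 1.73 J/K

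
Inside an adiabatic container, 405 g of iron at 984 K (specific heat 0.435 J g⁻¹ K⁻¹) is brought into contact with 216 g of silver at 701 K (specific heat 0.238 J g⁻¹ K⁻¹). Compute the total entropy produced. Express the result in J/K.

ΔS_total = 2.15 J/K

Energy balance: T_f = (m₁c₁T₁ + m₂c₂T₂)/(m₁c₁ + m₂c₂) = 920.07 K.
ΔS₁ = m₁c₁ ln(T_f/T₁) = 176.175 × ln(920.07/984) = -11.83 J/K.
ΔS₂ = m₂c₂ ln(T_f/T₂) = 51.408 × ln(920.07/701) = 13.98 J/K.
ΔS_total = -11.83 + 13.98 = 2.15 J/K.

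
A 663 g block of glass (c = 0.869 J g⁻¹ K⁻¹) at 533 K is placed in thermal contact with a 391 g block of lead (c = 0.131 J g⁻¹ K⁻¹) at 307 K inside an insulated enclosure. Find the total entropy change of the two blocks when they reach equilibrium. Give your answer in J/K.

Energy balance: T_f = (m₁c₁T₁ + m₂c₂T₂)/(m₁c₁ + m₂c₂) = 514.55 K.
ΔS₁ = m₁c₁ ln(T_f/T₁) = 576.147 × ln(514.55/533) = -20.3 J/K.
ΔS₂ = m₂c₂ ln(T_f/T₂) = 51.221 × ln(514.55/307) = 26.45 J/K.
ΔS_total = -20.3 + 26.45 = 6.15 J/K.

ΔS_total = 6.15 J/K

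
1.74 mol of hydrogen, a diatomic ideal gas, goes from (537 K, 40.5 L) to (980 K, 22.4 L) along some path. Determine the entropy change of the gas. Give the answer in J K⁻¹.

Entropy is a state function: ΔS = nC_V ln(T₂/T₁) + nR ln(V₂/V₁), with C_V = 5R/2 = 20.79 J mol⁻¹ K⁻¹ for a diatomic ideal gas.
ΔS = 1.74 × [20.79 × ln(980/537) + 8.314 × ln(22.4/40.5)] = 13.2 J/K.

ΔS = 13.2 J/K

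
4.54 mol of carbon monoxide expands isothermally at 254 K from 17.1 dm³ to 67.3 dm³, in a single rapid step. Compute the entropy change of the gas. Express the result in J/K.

ΔS_gas = 51.7 J/K

Entropy is a state function, so ΔS_gas depends only on the end states.
For an isothermal ideal gas ΔS_gas = nR ln(V₂/V₁) = 4.54 × 8.314 × ln(67.3/17.1) = 51.7 J/K.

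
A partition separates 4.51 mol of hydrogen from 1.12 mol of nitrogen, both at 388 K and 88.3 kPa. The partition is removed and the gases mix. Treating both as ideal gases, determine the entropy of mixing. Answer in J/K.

ΔS_mix = 23.4 J/K

Mole fractions: x_A = 4.51/5.63 = 0.801, x_B = 0.199.
ΔS_mix = −R(n_A ln x_A + n_B ln x_B) = −8.314 × (4.51 ln 0.801 + 1.12 ln 0.199) = 23.4 J/K.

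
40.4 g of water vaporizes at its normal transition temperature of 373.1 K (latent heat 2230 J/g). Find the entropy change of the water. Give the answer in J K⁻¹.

ΔS = 241 J/K

Heat absorbed by the substance: Q = mL = 40.4 × 2230 = 90092 J.
At constant T, ΔS = Q_rev/T = 90092 / 373.1 = 241 J/K.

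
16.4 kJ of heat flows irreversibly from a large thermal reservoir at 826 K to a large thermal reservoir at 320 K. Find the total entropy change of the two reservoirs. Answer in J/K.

ΔS_total = 31.4 J/K

ΔS_hot = −Q/T_H = −16400/826 = -19.85 J/K and ΔS_cold = +Q/T_C = 16400/320 = 51.25 J/K.
ΔS_total = -19.85 + 51.25 = 31.4 J/K, positive as the second law requires.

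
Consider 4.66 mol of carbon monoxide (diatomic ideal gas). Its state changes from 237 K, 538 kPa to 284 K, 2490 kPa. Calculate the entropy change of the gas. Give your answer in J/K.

ΔS = -34.8 J/K

ΔS = nC_p ln(T₂/T₁) − nR ln(P₂/P₁), with C_p = 7R/2 = 29.1 J mol⁻¹ K⁻¹ for a diatomic ideal gas.
ΔS = 4.66 × [29.1 × ln(284/237) − 8.314 × ln(2490/538)] = -34.8 J/K.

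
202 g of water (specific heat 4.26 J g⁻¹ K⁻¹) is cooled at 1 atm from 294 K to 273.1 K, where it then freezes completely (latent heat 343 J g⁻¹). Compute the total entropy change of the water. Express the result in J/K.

Cooling step: ΔS₁ = m c ln(T_tr/T_i) = 202 × 4.26 × ln(273.1/294) = -63.46 J/K.
Phase change: ΔS₂ = −mL/T_tr = −202 × 343 / 273.1 = -253.7 J/K.
ΔS_total = (-63.46) + (-253.7) = -317 J/K.

ΔS = -317 J/K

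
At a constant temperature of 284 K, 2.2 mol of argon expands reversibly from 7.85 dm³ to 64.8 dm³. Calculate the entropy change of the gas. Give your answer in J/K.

ΔS_gas = 38.6 J/K

For an isothermal ideal gas ΔS_gas = nR ln(V₂/V₁) = 2.2 × 8.314 × ln(64.8/7.85) = 38.6 J/K.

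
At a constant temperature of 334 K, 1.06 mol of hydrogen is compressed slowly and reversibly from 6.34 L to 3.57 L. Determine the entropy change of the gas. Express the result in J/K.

ΔS_gas = -5.06 J/K

For an isothermal ideal gas ΔS_gas = nR ln(V₂/V₁) = 1.06 × 8.314 × ln(3.57/6.34) = -5.06 J/K.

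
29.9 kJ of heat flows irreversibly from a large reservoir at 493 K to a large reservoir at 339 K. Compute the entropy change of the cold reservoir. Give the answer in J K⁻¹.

ΔS_cold = 88.2 J/K

The cold reservoir gains heat Q, so ΔS_cold = +Q/T_C = 29900/339 = 88.2 J/K.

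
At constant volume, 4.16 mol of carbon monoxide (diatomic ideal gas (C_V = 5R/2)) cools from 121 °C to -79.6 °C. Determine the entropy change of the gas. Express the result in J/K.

ΔS = -61.5 J/K

In kelvin: T₁ = 394.15 K, T₂ = 193.55 K. At constant volume, ΔS = nC_V ln(T₂/T₁) with C_V = 5R/2 = 20.79 J mol⁻¹ K⁻¹.
ΔS = 4.16 × 20.79 × ln(193.55/394.15) = -61.5 J/K.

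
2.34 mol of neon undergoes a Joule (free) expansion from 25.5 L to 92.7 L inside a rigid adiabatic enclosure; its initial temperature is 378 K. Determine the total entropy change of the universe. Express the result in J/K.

For an ideal gas in free expansion Q = 0 and W = 0, so T is unchanged.
Entropy is a state function; using a reversible isothermal path, ΔS_gas = nR ln(V₂/V₁) = 2.34 × 8.314 × ln(92.7/25.5) = 25.1 J/K.
The insulated surroundings exchange no heat, so ΔS_surr = 0 and ΔS_universe = ΔS_gas.

ΔS_universe = 25.1 J/K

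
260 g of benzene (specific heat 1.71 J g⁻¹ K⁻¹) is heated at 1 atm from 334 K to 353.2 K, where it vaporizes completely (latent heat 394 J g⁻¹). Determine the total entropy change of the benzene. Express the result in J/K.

Warming step: ΔS₁ = m c ln(T_tr/T_i) = 260 × 1.71 × ln(353.2/334) = 24.85 J/K.
Phase change: ΔS₂ = +mL/T_tr = 260 × 394 / 353.2 = 290 J/K.
ΔS_total = (24.85) + (290) = 315 J/K.

ΔS = 315 J/K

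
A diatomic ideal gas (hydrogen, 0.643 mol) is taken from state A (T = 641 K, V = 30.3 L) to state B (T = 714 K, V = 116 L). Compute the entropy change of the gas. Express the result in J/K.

ΔS = 8.62 J/K

Entropy is a state function: ΔS = nC_V ln(T₂/T₁) + nR ln(V₂/V₁), with C_V = 5R/2 = 20.79 J mol⁻¹ K⁻¹ for a diatomic ideal gas.
ΔS = 0.643 × [20.79 × ln(714/641) + 8.314 × ln(116/30.3)] = 8.62 J/K.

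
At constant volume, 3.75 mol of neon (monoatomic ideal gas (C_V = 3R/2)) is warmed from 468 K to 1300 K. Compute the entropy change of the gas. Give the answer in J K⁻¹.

ΔS = 47.8 J/K

At constant volume, ΔS = nC_V ln(T₂/T₁) with C_V = 3R/2 = 12.47 J mol⁻¹ K⁻¹.
ΔS = 3.75 × 12.47 × ln(1300/468) = 47.8 J/K.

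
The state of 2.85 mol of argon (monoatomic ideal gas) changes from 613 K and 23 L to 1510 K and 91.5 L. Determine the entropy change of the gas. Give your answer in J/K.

ΔS = 64.8 J/K

Entropy is a state function: ΔS = nC_V ln(T₂/T₁) + nR ln(V₂/V₁), with C_V = 3R/2 = 12.47 J mol⁻¹ K⁻¹ for a monoatomic ideal gas.
ΔS = 2.85 × [12.47 × ln(1510/613) + 8.314 × ln(91.5/23)] = 64.8 J/K.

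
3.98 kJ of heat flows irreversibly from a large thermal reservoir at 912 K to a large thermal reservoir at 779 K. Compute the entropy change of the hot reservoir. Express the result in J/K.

The hot reservoir loses heat Q, so ΔS_hot = −Q/T_H = −3980/912 = -4.36 J/K.

ΔS_hot = -4.36 J/K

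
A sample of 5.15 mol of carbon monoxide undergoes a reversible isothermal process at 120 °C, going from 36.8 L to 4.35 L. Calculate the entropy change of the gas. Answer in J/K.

For an isothermal ideal gas ΔS_gas = nR ln(V₂/V₁) = 5.15 × 8.314 × ln(4.35/36.8) = -91.4 J/K.

ΔS_gas = -91.4 J/K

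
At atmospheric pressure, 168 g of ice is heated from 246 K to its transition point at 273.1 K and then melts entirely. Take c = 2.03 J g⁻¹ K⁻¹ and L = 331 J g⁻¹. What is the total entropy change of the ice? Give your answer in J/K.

Warming step: ΔS₁ = m c ln(T_tr/T_i) = 168 × 2.03 × ln(273.1/246) = 35.64 J/K.
Phase change: ΔS₂ = +mL/T_tr = 168 × 331 / 273.1 = 203.6 J/K.
ΔS_total = (35.64) + (203.6) = 239 J/K.

ΔS = 239 J/K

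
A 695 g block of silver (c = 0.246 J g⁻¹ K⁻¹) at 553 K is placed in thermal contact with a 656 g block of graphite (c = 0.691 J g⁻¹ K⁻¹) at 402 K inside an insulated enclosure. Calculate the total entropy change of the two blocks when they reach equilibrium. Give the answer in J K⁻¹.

Energy balance: T_f = (m₁c₁T₁ + m₂c₂T₂)/(m₁c₁ + m₂c₂) = 443.35 K.
ΔS₁ = m₁c₁ ln(T_f/T₁) = 170.97 × ln(443.35/553) = -37.782 J/K.
ΔS₂ = m₂c₂ ln(T_f/T₂) = 453.296 × ln(443.35/402) = 44.386 J/K.
ΔS_total = -37.782 + 44.386 = 6.6 J/K.

ΔS_total = 6.6 J/K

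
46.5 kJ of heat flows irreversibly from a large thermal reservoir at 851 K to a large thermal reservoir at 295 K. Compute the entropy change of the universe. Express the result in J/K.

ΔS_total = 103 J/K

ΔS_hot = −Q/T_H = −46500/851 = -54.64 J/K and ΔS_cold = +Q/T_C = 46500/295 = 157.6 J/K.
ΔS_total = -54.64 + 157.6 = 103 J/K, positive as the second law requires.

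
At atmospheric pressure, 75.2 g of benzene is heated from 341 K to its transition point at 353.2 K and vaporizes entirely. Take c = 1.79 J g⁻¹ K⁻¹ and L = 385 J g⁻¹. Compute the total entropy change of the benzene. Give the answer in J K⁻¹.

Warming step: ΔS₁ = m c ln(T_tr/T_i) = 75.2 × 1.79 × ln(353.2/341) = 4.732 J/K.
Phase change: ΔS₂ = +mL/T_tr = 75.2 × 385 / 353.2 = 81.97 J/K.
ΔS_total = (4.732) + (81.97) = 86.7 J/K.

ΔS = 86.7 J/K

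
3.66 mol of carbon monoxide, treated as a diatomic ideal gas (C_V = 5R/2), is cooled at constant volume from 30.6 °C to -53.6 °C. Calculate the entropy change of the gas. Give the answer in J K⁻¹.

ΔS = -24.7 J/K

In kelvin: T₁ = 303.75 K, T₂ = 219.55 K. At constant volume, ΔS = nC_V ln(T₂/T₁) with C_V = 5R/2 = 20.79 J mol⁻¹ K⁻¹.
ΔS = 3.66 × 20.79 × ln(219.55/303.75) = -24.7 J/K.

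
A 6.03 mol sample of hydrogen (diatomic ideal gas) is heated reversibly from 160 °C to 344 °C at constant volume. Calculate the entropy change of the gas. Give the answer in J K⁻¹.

In kelvin: T₁ = 433.15 K, T₂ = 617.15 K. At constant volume, ΔS = nC_V ln(T₂/T₁) with C_V = 5R/2 = 20.79 J mol⁻¹ K⁻¹.
ΔS = 6.03 × 20.79 × ln(617.15/433.15) = 44.4 J/K.

ΔS = 44.4 J/K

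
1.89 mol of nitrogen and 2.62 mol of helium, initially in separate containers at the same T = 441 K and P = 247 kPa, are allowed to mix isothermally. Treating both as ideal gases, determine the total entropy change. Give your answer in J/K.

Mole fractions: x_A = 1.89/4.51 = 0.419, x_B = 0.581.
ΔS_mix = −R(n_A ln x_A + n_B ln x_B) = −8.314 × (1.89 ln 0.419 + 2.62 ln 0.581) = 25.5 J/K.

ΔS_mix = 25.5 J/K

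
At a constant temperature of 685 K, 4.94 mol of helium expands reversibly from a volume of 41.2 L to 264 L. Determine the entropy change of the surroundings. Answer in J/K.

For an isothermal ideal gas ΔS_gas = nR ln(V₂/V₁) = 4.94 × 8.314 × ln(264/41.2) = 76.3 J/K.
The process is reversible, so ΔS_surr = −ΔS_gas = -76.3 J/K and ΔS_universe = 0.

ΔS_surr = -76.3 J/K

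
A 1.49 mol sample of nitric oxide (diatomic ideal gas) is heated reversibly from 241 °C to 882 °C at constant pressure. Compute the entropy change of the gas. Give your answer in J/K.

In kelvin: T₁ = 514.15 K, T₂ = 1155.15 K. At constant pressure, ΔS = nC_p ln(T₂/T₁) with C_p = 7R/2 = 29.1 J mol⁻¹ K⁻¹.
ΔS = 1.49 × 29.1 × ln(1155.15/514.15) = 35.1 J/K.

ΔS = 35.1 J/K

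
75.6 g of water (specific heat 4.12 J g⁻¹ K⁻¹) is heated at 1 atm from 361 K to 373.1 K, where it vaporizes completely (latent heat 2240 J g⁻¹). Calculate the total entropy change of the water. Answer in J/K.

ΔS = 464 J/K

Warming step: ΔS₁ = m c ln(T_tr/T_i) = 75.6 × 4.12 × ln(373.1/361) = 10.27 J/K.
Phase change: ΔS₂ = +mL/T_tr = 75.6 × 2240 / 373.1 = 453.9 J/K.
ΔS_total = (10.27) + (453.9) = 464 J/K.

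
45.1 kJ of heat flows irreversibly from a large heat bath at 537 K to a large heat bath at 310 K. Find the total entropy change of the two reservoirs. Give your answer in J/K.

ΔS_total = 61.5 J/K

ΔS_hot = −Q/T_H = −45100/537 = -83.99 J/K and ΔS_cold = +Q/T_C = 45100/310 = 145.5 J/K.
ΔS_total = -83.99 + 145.5 = 61.5 J/K, positive as the second law requires.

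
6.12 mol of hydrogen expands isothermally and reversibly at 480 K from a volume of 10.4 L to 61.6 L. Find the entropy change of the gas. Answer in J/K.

ΔS_gas = 90.5 J/K

For an isothermal ideal gas ΔS_gas = nR ln(V₂/V₁) = 6.12 × 8.314 × ln(61.6/10.4) = 90.5 J/K.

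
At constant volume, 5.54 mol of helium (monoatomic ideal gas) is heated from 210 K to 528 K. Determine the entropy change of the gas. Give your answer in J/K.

At constant volume, ΔS = nC_V ln(T₂/T₁) with C_V = 3R/2 = 12.47 J mol⁻¹ K⁻¹.
ΔS = 5.54 × 12.47 × ln(528/210) = 63.7 J/K.

ΔS = 63.7 J/K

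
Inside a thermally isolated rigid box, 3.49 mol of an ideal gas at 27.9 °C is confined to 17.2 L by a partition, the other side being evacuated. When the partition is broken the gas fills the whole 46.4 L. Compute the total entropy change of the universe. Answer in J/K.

No heat is exchanged and no work is done, so the ideal-gas temperature stays constant.
Entropy is a state function; using a reversible isothermal path, ΔS_gas = nR ln(V₂/V₁) = 3.49 × 8.314 × ln(46.4/17.2) = 28.8 J/K.
The insulated surroundings exchange no heat, so ΔS_surr = 0 and ΔS_universe = ΔS_gas.

ΔS_universe = 28.8 J/K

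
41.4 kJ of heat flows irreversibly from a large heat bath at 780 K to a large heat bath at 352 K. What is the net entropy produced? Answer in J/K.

ΔS_hot = −Q/T_H = −41400/780 = -53.08 J/K and ΔS_cold = +Q/T_C = 41400/352 = 117.6 J/K.
ΔS_total = -53.08 + 117.6 = 64.5 J/K, positive as the second law requires.

ΔS_total = 64.5 J/K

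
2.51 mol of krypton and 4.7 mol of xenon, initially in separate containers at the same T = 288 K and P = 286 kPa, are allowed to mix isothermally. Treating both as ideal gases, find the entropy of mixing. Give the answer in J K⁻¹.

Mole fractions: x_A = 2.51/7.21 = 0.348, x_B = 0.652.
ΔS_mix = −R(n_A ln x_A + n_B ln x_B) = −8.314 × (2.51 ln 0.348 + 4.7 ln 0.652) = 38.7 J/K.

ΔS_mix = 38.7 J/K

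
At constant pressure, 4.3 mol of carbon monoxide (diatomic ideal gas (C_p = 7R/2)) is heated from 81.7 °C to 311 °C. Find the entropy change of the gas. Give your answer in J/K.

In kelvin: T₁ = 354.85 K, T₂ = 584.15 K. At constant pressure, ΔS = nC_p ln(T₂/T₁) with C_p = 7R/2 = 29.1 J mol⁻¹ K⁻¹.
ΔS = 4.3 × 29.1 × ln(584.15/354.85) = 62.4 J/K.

ΔS = 62.4 J/K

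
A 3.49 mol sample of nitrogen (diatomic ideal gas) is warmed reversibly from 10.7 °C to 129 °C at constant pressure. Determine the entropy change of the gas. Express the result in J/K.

In kelvin: T₁ = 283.85 K, T₂ = 402.15 K. At constant pressure, ΔS = nC_p ln(T₂/T₁) with C_p = 7R/2 = 29.1 J mol⁻¹ K⁻¹.
ΔS = 3.49 × 29.1 × ln(402.15/283.85) = 35.4 J/K.

ΔS = 35.4 J/K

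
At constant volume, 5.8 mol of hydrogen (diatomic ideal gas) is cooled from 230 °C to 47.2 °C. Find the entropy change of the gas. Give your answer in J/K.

In kelvin: T₁ = 503.15 K, T₂ = 320.35 K. At constant volume, ΔS = nC_V ln(T₂/T₁) with C_V = 5R/2 = 20.79 J mol⁻¹ K⁻¹.
ΔS = 5.8 × 20.79 × ln(320.35/503.15) = -54.4 J/K.

ΔS = -54.4 J/K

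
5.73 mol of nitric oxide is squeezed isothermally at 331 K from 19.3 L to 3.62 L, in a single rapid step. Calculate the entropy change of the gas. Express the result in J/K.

ΔS_gas = -79.7 J/K

Entropy is a state function, so ΔS_gas depends only on the end states.
For an isothermal ideal gas ΔS_gas = nR ln(V₂/V₁) = 5.73 × 8.314 × ln(3.62/19.3) = -79.7 J/K.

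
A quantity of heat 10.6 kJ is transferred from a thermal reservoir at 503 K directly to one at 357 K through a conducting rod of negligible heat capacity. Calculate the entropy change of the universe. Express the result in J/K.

ΔS_hot = −Q/T_H = −10600/503 = -21.07 J/K and ΔS_cold = +Q/T_C = 10600/357 = 29.69 J/K.
ΔS_total = -21.07 + 29.69 = 8.62 J/K, positive as the second law requires.

ΔS_total = 8.62 J/K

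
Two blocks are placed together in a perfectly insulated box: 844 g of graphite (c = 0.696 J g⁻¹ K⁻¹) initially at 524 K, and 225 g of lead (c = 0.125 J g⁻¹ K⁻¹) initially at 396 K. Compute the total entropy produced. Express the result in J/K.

Energy balance: T_f = (m₁c₁T₁ + m₂c₂T₂)/(m₁c₁ + m₂c₂) = 518.15 K.
ΔS₁ = m₁c₁ ln(T_f/T₁) = 587.424 × ln(518.15/524) = -6.5932 J/K.
ΔS₂ = m₂c₂ ln(T_f/T₂) = 28.125 × ln(518.15/396) = 7.5615 J/K.
ΔS_total = -6.5932 + 7.5615 = 0.968 J/K.

ΔS_total = 0.968 J/K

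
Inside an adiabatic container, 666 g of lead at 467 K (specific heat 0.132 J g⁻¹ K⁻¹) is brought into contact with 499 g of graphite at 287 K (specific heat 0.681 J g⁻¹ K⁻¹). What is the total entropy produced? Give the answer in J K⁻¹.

Energy balance: T_f = (m₁c₁T₁ + m₂c₂T₂)/(m₁c₁ + m₂c₂) = 324 K.
ΔS₁ = m₁c₁ ln(T_f/T₁) = 87.912 × ln(324/467) = -32.14 J/K.
ΔS₂ = m₂c₂ ln(T_f/T₂) = 339.819 × ln(324/287) = 41.2 J/K.
ΔS_total = -32.14 + 41.2 = 9.06 J/K.

ΔS_total = 9.06 J/K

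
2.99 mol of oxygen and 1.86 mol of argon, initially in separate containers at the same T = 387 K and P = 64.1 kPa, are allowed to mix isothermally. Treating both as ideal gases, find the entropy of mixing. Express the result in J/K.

Mole fractions: x_A = 2.99/4.85 = 0.616, x_B = 0.384.
ΔS_mix = −R(n_A ln x_A + n_B ln x_B) = −8.314 × (2.99 ln 0.616 + 1.86 ln 0.384) = 26.8 J/K.

ΔS_mix = 26.8 J/K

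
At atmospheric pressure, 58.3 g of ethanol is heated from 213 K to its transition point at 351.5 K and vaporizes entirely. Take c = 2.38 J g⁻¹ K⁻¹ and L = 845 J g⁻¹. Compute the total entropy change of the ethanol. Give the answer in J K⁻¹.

ΔS = 210 J/K

Warming step: ΔS₁ = m c ln(T_tr/T_i) = 58.3 × 2.38 × ln(351.5/213) = 69.5 J/K.
Phase change: ΔS₂ = +mL/T_tr = 58.3 × 845 / 351.5 = 140.2 J/K.
ΔS_total = (69.5) + (140.2) = 210 J/K.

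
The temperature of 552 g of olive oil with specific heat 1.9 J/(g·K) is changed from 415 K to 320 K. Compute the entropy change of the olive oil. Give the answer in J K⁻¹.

ΔS = ∫dQ_rev/T = m c ln(T₂/T₁) = 552 × 1.9 × ln(320/415) = -273 J/K.

ΔS = -273 J/K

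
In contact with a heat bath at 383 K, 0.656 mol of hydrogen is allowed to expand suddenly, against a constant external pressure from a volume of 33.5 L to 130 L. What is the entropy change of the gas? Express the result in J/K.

Entropy is a state function, so ΔS_gas depends only on the end states.
For an isothermal ideal gas ΔS_gas = nR ln(V₂/V₁) = 0.656 × 8.314 × ln(130/33.5) = 7.4 J/K.

ΔS_gas = 7.4 J/K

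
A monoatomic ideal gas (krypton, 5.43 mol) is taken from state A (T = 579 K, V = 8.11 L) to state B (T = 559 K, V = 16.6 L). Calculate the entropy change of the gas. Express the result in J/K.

ΔS = 30 J/K

Entropy is a state function: ΔS = nC_V ln(T₂/T₁) + nR ln(V₂/V₁), with C_V = 3R/2 = 12.47 J mol⁻¹ K⁻¹ for a monoatomic ideal gas.
ΔS = 5.43 × [12.47 × ln(559/579) + 8.314 × ln(16.6/8.11)] = 30 J/K.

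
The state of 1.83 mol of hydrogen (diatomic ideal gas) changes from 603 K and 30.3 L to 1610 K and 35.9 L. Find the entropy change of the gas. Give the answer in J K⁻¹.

Entropy is a state function: ΔS = nC_V ln(T₂/T₁) + nR ln(V₂/V₁), with C_V = 5R/2 = 20.79 J mol⁻¹ K⁻¹ for a diatomic ideal gas.
ΔS = 1.83 × [20.79 × ln(1610/603) + 8.314 × ln(35.9/30.3)] = 39.9 J/K.

ΔS = 39.9 J/K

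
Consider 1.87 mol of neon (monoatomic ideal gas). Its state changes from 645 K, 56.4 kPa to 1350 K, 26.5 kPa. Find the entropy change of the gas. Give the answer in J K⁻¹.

ΔS = 40.5 J/K

ΔS = nC_p ln(T₂/T₁) − nR ln(P₂/P₁), with C_p = 5R/2 = 20.79 J mol⁻¹ K⁻¹ for a monoatomic ideal gas.
ΔS = 1.87 × [20.79 × ln(1350/645) − 8.314 × ln(26.5/56.4)] = 40.5 J/K.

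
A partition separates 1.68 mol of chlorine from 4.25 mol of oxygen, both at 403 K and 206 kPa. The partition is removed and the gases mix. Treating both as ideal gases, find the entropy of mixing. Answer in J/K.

Mole fractions: x_A = 1.68/5.93 = 0.283, x_B = 0.717.
ΔS_mix = −R(n_A ln x_A + n_B ln x_B) = −8.314 × (1.68 ln 0.283 + 4.25 ln 0.717) = 29.4 J/K.

ΔS_mix = 29.4 J/K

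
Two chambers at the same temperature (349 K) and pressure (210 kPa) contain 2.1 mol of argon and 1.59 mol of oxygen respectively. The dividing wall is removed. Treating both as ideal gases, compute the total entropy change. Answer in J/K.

Mole fractions: x_A = 2.1/3.69 = 0.569, x_B = 0.431.
ΔS_mix = −R(n_A ln x_A + n_B ln x_B) = −8.314 × (2.1 ln 0.569 + 1.59 ln 0.431) = 21 J/K.

ΔS_mix = 21 J/K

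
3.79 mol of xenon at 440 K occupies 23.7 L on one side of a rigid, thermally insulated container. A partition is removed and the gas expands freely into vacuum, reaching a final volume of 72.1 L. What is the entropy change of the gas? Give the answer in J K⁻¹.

ΔS_gas = 35.1 J/K

No heat is exchanged and no work is done, so the ideal-gas temperature stays constant.
Entropy is a state function; using a reversible isothermal path, ΔS_gas = nR ln(V₂/V₁) = 3.79 × 8.314 × ln(72.1/23.7) = 35.1 J/K.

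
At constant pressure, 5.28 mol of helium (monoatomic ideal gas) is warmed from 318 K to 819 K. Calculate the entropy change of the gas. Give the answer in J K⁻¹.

ΔS = 104 J/K

At constant pressure, ΔS = nC_p ln(T₂/T₁) with C_p = 5R/2 = 20.79 J mol⁻¹ K⁻¹.
ΔS = 5.28 × 20.79 × ln(819/318) = 104 J/K.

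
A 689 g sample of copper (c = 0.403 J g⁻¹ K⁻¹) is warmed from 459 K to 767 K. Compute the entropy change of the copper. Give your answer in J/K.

ΔS = 143 J/K

ΔS = ∫dQ_rev/T = m c ln(T₂/T₁) = 689 × 0.403 × ln(767/459) = 143 J/K.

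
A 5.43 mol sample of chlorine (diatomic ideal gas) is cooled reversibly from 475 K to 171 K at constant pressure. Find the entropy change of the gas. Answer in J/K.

ΔS = -161 J/K

At constant pressure, ΔS = nC_p ln(T₂/T₁) with C_p = 7R/2 = 29.1 J mol⁻¹ K⁻¹.
ΔS = 5.43 × 29.1 × ln(171/475) = -161 J/K.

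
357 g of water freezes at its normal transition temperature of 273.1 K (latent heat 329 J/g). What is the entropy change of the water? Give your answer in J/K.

ΔS = -430 J/K

Heat released by the substance: Q = −mL = −357 × 329 = −117453 J.
At constant T, ΔS = Q_rev/T = −117453 / 273.1 = -430 J/K.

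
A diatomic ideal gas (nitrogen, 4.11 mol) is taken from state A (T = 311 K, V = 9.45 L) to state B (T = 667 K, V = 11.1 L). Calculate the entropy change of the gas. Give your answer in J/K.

Entropy is a state function: ΔS = nC_V ln(T₂/T₁) + nR ln(V₂/V₁), with C_V = 5R/2 = 20.79 J mol⁻¹ K⁻¹ for a diatomic ideal gas.
ΔS = 4.11 × [20.79 × ln(667/311) + 8.314 × ln(11.1/9.45)] = 70.7 J/K.

ΔS = 70.7 J/K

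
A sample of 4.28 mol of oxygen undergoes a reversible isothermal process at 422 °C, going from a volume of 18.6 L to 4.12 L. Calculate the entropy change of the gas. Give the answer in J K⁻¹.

For an isothermal ideal gas ΔS_gas = nR ln(V₂/V₁) = 4.28 × 8.314 × ln(4.12/18.6) = -53.6 J/K.

ΔS_gas = -53.6 J/K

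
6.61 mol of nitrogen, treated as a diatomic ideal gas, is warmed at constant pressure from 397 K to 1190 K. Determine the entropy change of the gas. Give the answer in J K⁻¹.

At constant pressure, ΔS = nC_p ln(T₂/T₁) with C_p = 7R/2 = 29.1 J mol⁻¹ K⁻¹.
ΔS = 6.61 × 29.1 × ln(1190/397) = 211 J/K.

ΔS = 211 J/K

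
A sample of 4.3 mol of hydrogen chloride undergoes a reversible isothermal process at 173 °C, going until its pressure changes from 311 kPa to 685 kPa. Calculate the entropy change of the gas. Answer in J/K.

For an isothermal ideal gas ΔS_gas = nR ln(P₁/P₂) = 4.3 × 8.314 × ln(311/685) = -28.2 J/K.

ΔS_gas = -28.2 J/K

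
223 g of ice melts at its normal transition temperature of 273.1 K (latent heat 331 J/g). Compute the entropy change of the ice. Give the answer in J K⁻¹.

ΔS = 270 J/K

Heat absorbed by the substance: Q = mL = 223 × 331 = 73813 J.
At constant T, ΔS = Q_rev/T = 73813 / 273.1 = 270 J/K.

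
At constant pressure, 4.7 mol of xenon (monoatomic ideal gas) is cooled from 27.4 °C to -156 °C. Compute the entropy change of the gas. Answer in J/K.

ΔS = -92 J/K

In kelvin: T₁ = 300.55 K, T₂ = 117.15 K. At constant pressure, ΔS = nC_p ln(T₂/T₁) with C_p = 5R/2 = 20.79 J mol⁻¹ K⁻¹.
ΔS = 4.7 × 20.79 × ln(117.15/300.55) = -92 J/K.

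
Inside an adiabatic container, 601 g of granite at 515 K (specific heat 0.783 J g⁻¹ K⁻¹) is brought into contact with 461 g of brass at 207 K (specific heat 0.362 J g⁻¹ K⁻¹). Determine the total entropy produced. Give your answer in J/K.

ΔS_total = 43.6 J/K

Energy balance: T_f = (m₁c₁T₁ + m₂c₂T₂)/(m₁c₁ + m₂c₂) = 434.37 K.
ΔS₁ = m₁c₁ ln(T_f/T₁) = 470.583 × ln(434.37/515) = -80.13 J/K.
ΔS₂ = m₂c₂ ln(T_f/T₂) = 166.882 × ln(434.37/207) = 123.7 J/K.
ΔS_total = -80.13 + 123.7 = 43.6 J/K.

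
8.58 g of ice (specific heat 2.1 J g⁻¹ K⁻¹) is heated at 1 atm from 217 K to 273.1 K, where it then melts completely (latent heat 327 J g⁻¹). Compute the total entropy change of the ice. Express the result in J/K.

ΔS = 14.4 J/K

Warming step: ΔS₁ = m c ln(T_tr/T_i) = 8.58 × 2.1 × ln(273.1/217) = 4.143 J/K.
Phase change: ΔS₂ = +mL/T_tr = 8.58 × 327 / 273.1 = 10.27 J/K.
ΔS_total = (4.143) + (10.27) = 14.4 J/K.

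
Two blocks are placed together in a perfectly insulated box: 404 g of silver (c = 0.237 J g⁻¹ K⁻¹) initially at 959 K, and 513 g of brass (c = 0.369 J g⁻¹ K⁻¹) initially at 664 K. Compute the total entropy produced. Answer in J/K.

ΔS_total = 4.45 J/K

Energy balance: T_f = (m₁c₁T₁ + m₂c₂T₂)/(m₁c₁ + m₂c₂) = 763.09 K.
ΔS₁ = m₁c₁ ln(T_f/T₁) = 95.748 × ln(763.09/959) = -21.88 J/K.
ΔS₂ = m₂c₂ ln(T_f/T₂) = 189.297 × ln(763.09/664) = 26.33 J/K.
ΔS_total = -21.88 + 26.33 = 4.45 J/K.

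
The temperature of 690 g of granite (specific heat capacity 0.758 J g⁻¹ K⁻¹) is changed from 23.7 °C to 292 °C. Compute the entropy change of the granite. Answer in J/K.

ΔS = 337 J/K

In kelvin: T₁ = 296.85 K, T₂ = 565.15 K. ΔS = ∫dQ_rev/T = m c ln(T₂/T₁) = 690 × 0.758 × ln(565.15/296.85) = 337 J/K.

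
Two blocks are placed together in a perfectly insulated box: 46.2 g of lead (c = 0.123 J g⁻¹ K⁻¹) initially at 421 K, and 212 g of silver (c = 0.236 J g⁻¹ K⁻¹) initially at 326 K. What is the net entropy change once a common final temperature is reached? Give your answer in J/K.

Energy balance: T_f = (m₁c₁T₁ + m₂c₂T₂)/(m₁c₁ + m₂c₂) = 335.69 K.
ΔS₁ = m₁c₁ ln(T_f/T₁) = 5.6826 × ln(335.69/421) = -1.2868 J/K.
ΔS₂ = m₂c₂ ln(T_f/T₂) = 50.032 × ln(335.69/326) = 1.4654 J/K.
ΔS_total = -1.2868 + 1.4654 = 0.179 J/K.

ΔS_total = 0.179 J/K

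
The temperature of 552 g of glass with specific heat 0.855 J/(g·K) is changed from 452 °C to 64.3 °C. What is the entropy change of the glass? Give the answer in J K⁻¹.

In kelvin: T₁ = 725.15 K, T₂ = 337.45 K. ΔS = ∫dQ_rev/T = m c ln(T₂/T₁) = 552 × 0.855 × ln(337.45/725.15) = -361 J/K.

ΔS = -361 J/K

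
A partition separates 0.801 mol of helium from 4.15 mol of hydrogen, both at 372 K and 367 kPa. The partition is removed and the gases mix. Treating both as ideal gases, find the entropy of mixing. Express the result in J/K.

ΔS_mix = 18.2 J/K

Mole fractions: x_A = 0.801/4.95 = 0.162, x_B = 0.838.
ΔS_mix = −R(n_A ln x_A + n_B ln x_B) = −8.314 × (0.801 ln 0.162 + 4.15 ln 0.838) = 18.2 J/K.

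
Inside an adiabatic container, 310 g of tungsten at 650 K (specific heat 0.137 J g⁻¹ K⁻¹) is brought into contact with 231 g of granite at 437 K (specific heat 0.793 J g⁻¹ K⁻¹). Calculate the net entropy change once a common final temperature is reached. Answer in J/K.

Energy balance: T_f = (m₁c₁T₁ + m₂c₂T₂)/(m₁c₁ + m₂c₂) = 477.09 K.
ΔS₁ = m₁c₁ ln(T_f/T₁) = 42.47 × ln(477.09/650) = -13.135 J/K.
ΔS₂ = m₂c₂ ln(T_f/T₂) = 183.183 × ln(477.09/437) = 16.078 J/K.
ΔS_total = -13.135 + 16.078 = 2.94 J/K.

ΔS_total = 2.94 J/K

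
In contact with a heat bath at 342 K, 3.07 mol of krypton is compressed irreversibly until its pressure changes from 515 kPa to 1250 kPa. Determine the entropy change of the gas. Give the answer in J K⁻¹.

ΔS_gas = -22.6 J/K

Entropy is a state function, so ΔS_gas depends only on the end states.
For an isothermal ideal gas ΔS_gas = nR ln(P₁/P₂) = 3.07 × 8.314 × ln(515/1250) = -22.6 J/K.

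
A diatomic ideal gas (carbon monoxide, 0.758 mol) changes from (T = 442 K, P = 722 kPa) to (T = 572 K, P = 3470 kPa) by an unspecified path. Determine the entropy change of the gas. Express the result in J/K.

ΔS = -4.21 J/K

ΔS = nC_p ln(T₂/T₁) − nR ln(P₂/P₁), with C_p = 7R/2 = 29.1 J mol⁻¹ K⁻¹ for a diatomic ideal gas.
ΔS = 0.758 × [29.1 × ln(572/442) − 8.314 × ln(3470/722)] = -4.21 J/K.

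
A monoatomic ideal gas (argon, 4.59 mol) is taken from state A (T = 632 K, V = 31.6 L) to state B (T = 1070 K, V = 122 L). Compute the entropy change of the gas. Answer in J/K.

Entropy is a state function: ΔS = nC_V ln(T₂/T₁) + nR ln(V₂/V₁), with C_V = 3R/2 = 12.47 J mol⁻¹ K⁻¹ for a monoatomic ideal gas.
ΔS = 4.59 × [12.47 × ln(1070/632) + 8.314 × ln(122/31.6)] = 81.7 J/K.

ΔS = 81.7 J/K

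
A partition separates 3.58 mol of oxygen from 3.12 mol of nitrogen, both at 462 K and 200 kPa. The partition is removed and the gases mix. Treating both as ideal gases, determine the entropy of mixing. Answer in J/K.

Mole fractions: x_A = 3.58/6.7 = 0.534, x_B = 0.466.
ΔS_mix = −R(n_A ln x_A + n_B ln x_B) = −8.314 × (3.58 ln 0.534 + 3.12 ln 0.466) = 38.5 J/K.

ΔS_mix = 38.5 J/K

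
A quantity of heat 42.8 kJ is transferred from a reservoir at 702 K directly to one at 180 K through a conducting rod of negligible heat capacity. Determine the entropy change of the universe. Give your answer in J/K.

ΔS_hot = −Q/T_H = −42800/702 = -60.97 J/K and ΔS_cold = +Q/T_C = 42800/180 = 237.8 J/K.
ΔS_total = -60.97 + 237.8 = 177 J/K, positive as the second law requires.

ΔS_total = 177 J/K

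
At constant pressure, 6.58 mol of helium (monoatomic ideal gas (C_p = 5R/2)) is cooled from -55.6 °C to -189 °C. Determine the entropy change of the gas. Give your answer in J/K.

ΔS = -130 J/K

In kelvin: T₁ = 217.55 K, T₂ = 84.15 K. At constant pressure, ΔS = nC_p ln(T₂/T₁) with C_p = 5R/2 = 20.79 J mol⁻¹ K⁻¹.
ΔS = 6.58 × 20.79 × ln(84.15/217.55) = -130 J/K.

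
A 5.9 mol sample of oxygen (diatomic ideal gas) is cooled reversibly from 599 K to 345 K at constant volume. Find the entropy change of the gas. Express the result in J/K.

At constant volume, ΔS = nC_V ln(T₂/T₁) with C_V = 5R/2 = 20.79 J mol⁻¹ K⁻¹.
ΔS = 5.9 × 20.79 × ln(345/599) = -67.7 J/K.

ΔS = -67.7 J/K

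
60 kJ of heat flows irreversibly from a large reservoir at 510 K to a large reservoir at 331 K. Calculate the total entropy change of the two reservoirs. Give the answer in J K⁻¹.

ΔS_hot = −Q/T_H = −60000/510 = -117.65 J/K and ΔS_cold = +Q/T_C = 60000/331 = 181.27 J/K.
ΔS_total = -117.65 + 181.27 = 63.6 J/K, positive as the second law requires.

ΔS_total = 63.6 J/K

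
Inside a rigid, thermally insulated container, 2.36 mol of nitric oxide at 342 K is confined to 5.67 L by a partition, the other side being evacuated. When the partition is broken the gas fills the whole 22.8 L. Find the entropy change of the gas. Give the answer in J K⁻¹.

ΔS_gas = 27.3 J/K

For an ideal gas in free expansion Q = 0 and W = 0, so T is unchanged.
Entropy is a state function; using a reversible isothermal path, ΔS_gas = nR ln(V₂/V₁) = 2.36 × 8.314 × ln(22.8/5.67) = 27.3 J/K.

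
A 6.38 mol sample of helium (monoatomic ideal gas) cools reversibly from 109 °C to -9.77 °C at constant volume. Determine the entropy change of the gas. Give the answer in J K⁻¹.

In kelvin: T₁ = 382.15 K, T₂ = 263.38 K. At constant volume, ΔS = nC_V ln(T₂/T₁) with C_V = 3R/2 = 12.47 J mol⁻¹ K⁻¹.
ΔS = 6.38 × 12.47 × ln(263.38/382.15) = -29.6 J/K.

ΔS = -29.6 J/K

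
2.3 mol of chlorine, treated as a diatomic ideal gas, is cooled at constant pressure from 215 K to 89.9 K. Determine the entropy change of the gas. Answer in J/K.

At constant pressure, ΔS = nC_p ln(T₂/T₁) with C_p = 7R/2 = 29.1 J mol⁻¹ K⁻¹.
ΔS = 2.3 × 29.1 × ln(89.9/215) = -58.4 J/K.

ΔS = -58.4 J/K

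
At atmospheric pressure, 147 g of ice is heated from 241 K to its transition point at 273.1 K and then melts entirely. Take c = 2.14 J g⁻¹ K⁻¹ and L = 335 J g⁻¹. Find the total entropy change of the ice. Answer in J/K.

Warming step: ΔS₁ = m c ln(T_tr/T_i) = 147 × 2.14 × ln(273.1/241) = 39.34 J/K.
Phase change: ΔS₂ = +mL/T_tr = 147 × 335 / 273.1 = 180.3 J/K.
ΔS_total = (39.34) + (180.3) = 220 J/K.

ΔS = 220 J/K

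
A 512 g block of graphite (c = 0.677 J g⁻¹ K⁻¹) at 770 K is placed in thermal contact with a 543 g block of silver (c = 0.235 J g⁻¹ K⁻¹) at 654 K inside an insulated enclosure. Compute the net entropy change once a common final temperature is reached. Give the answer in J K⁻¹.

ΔS_total = 1.21 J/K

Energy balance: T_f = (m₁c₁T₁ + m₂c₂T₂)/(m₁c₁ + m₂c₂) = 738.79 K.
ΔS₁ = m₁c₁ ln(T_f/T₁) = 346.624 × ln(738.79/770) = -14.344 J/K.
ΔS₂ = m₂c₂ ln(T_f/T₂) = 127.605 × ln(738.79/654) = 15.555 J/K.
ΔS_total = -14.344 + 15.555 = 1.21 J/K.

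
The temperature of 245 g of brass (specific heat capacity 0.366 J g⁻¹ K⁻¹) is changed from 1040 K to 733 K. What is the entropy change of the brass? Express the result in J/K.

ΔS = ∫dQ_rev/T = m c ln(T₂/T₁) = 245 × 0.366 × ln(733/1040) = -31.4 J/K.

ΔS = -31.4 J/K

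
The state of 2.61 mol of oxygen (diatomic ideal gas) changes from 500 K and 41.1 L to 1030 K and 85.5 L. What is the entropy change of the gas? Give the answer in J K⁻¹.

Entropy is a state function: ΔS = nC_V ln(T₂/T₁) + nR ln(V₂/V₁), with C_V = 5R/2 = 20.79 J mol⁻¹ K⁻¹ for a diatomic ideal gas.
ΔS = 2.61 × [20.79 × ln(1030/500) + 8.314 × ln(85.5/41.1)] = 55.1 J/K.

ΔS = 55.1 J/K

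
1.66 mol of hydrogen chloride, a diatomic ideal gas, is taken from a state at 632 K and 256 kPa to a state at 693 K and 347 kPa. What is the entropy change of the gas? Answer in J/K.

ΔS = 0.253 J/K

ΔS = nC_p ln(T₂/T₁) − nR ln(P₂/P₁), with C_p = 7R/2 = 29.1 J mol⁻¹ K⁻¹ for a diatomic ideal gas.
ΔS = 1.66 × [29.1 × ln(693/632) − 8.314 × ln(347/256)] = 0.253 J/K.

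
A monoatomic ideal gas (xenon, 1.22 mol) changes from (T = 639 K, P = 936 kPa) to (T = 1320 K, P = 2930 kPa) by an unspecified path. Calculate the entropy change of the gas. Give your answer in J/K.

ΔS = 6.82 J/K

ΔS = nC_p ln(T₂/T₁) − nR ln(P₂/P₁), with C_p = 5R/2 = 20.79 J mol⁻¹ K⁻¹ for a monoatomic ideal gas.
ΔS = 1.22 × [20.79 × ln(1320/639) − 8.314 × ln(2930/936)] = 6.82 J/K.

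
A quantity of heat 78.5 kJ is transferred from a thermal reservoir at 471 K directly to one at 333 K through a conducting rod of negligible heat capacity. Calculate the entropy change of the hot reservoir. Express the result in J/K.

ΔS_hot = -167 J/K

The hot reservoir loses heat Q, so ΔS_hot = −Q/T_H = −78500/471 = -167 J/K.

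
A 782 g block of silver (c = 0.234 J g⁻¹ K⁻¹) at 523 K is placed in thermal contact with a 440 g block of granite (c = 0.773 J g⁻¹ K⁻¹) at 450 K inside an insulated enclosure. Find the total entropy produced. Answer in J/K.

Energy balance: T_f = (m₁c₁T₁ + m₂c₂T₂)/(m₁c₁ + m₂c₂) = 475.54 K.
ΔS₁ = m₁c₁ ln(T_f/T₁) = 182.988 × ln(475.54/523) = -17.41 J/K.
ΔS₂ = m₂c₂ ln(T_f/T₂) = 340.12 × ln(475.54/450) = 18.77 J/K.
ΔS_total = -17.41 + 18.77 = 1.36 J/K.

ΔS_total = 1.36 J/K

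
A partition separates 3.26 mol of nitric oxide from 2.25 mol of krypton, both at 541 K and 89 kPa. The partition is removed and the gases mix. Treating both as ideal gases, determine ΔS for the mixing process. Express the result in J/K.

ΔS_mix = 31 J/K

Mole fractions: x_A = 3.26/5.51 = 0.592, x_B = 0.408.
ΔS_mix = −R(n_A ln x_A + n_B ln x_B) = −8.314 × (3.26 ln 0.592 + 2.25 ln 0.408) = 31 J/K.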